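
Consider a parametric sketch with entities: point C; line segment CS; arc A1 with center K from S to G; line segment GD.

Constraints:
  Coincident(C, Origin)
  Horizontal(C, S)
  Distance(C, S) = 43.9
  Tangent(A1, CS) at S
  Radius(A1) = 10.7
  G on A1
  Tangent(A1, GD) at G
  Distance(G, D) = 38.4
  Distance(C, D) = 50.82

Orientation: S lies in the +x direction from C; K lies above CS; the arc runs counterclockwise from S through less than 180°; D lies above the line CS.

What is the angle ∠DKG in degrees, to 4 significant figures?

74.43°

Checks: |CS| = 43.90 ✓; |KG| = 10.70 ✓; ∠(KG, GD) = 90.00° ✓; |GD| = 38.40 ✓; |CD| = 50.82 ✓.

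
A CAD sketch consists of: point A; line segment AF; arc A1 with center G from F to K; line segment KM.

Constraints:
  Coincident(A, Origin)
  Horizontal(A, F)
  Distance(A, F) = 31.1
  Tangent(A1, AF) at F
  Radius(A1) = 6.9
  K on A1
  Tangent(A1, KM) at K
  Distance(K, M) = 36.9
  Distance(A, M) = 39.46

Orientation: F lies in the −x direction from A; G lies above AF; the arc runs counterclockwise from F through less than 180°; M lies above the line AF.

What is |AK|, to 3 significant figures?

25.1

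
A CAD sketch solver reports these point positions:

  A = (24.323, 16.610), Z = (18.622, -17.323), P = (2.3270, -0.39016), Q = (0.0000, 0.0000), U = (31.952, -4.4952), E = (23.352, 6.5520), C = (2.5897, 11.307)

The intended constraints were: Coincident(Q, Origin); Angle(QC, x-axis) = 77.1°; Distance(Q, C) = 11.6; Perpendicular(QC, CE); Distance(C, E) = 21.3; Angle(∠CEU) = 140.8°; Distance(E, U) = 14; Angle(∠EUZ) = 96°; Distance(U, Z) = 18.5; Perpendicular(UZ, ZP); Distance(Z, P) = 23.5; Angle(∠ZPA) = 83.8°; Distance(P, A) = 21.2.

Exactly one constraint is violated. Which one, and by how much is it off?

Distance(P, A) = 21.2 — off by 6.60.

Q = (0.00, 0.00) ✓; QC at 77.10° ✓; |QC| = 11.60 ✓; ∠(QC, CE) = 90.00° ✓; |CE| = 21.30 ✓; ∠CEU = 140.8° ✓; |EU| = 14.00 ✓; ∠EUZ = 96.00° ✓; |UZ| = 18.50 ✓; ∠(UZ, ZP) = 90.00° ✓; |ZP| = 23.50 ✓; ∠ZPA = 83.80° ✓; |PA| = 27.80 ✗.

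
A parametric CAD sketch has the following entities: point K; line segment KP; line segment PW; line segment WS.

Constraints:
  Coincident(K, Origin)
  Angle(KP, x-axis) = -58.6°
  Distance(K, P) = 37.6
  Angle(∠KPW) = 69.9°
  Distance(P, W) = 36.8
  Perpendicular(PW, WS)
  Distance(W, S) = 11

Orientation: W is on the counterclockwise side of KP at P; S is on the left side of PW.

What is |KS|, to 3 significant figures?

34.1

K is at the origin; KP runs at -58.6° with length 37.6, so P = 37.6·(cos -58.6°, sin -58.6°) = (19.6, -32.1). ∠KPW = 69.9°, so PW runs at -58.6° + (180° − 69.9°) = 51.5° from the x-axis; with |PW| = 36.8, W = P + 36.8·(cos 51.5°, sin 51.5°) = (42.5, -3.29). The perpendicularity gives WS at right angles to PW; with |WS| = 11.0 on the left of PW, S = W + 11.0·(-0.783, 0.623) = (33.9, 3.55). Then |KS| = |S − K| = 34.1.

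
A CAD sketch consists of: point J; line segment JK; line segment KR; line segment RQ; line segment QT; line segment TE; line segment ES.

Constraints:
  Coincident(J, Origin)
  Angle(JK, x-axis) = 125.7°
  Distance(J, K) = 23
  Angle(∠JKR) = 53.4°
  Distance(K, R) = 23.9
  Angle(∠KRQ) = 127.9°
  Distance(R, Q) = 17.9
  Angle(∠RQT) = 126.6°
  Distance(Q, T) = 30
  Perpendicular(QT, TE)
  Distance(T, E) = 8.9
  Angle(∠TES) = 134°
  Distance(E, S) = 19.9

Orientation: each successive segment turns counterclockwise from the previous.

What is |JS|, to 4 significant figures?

6.796

QT ⟂ TE, so TE runs at 87.80°; with |TE| = 8.9, E = (19.74, -11.12). ∠TES = 134.0° gives ES at 133.8° from the x-axis; with |ES| = 19.9, S = (5.971, 3.245). Then |JS| = |S − J| = 6.796.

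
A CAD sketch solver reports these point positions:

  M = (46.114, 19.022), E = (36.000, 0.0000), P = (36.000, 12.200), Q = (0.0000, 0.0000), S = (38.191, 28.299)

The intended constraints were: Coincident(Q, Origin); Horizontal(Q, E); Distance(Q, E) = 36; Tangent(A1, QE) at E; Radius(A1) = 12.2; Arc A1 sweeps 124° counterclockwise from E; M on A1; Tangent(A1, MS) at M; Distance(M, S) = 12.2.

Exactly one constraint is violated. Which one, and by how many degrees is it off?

Tangent(A1, MS) at M — off by 6.50°.

Q = (0.00, 0.00) ✓; Q.y = 0.00, E.y = 0.00 ✓; |QE| = 36.00 ✓; ∠(PE, EQ) = 90.00° ✓; |PE| = 12.20 ✓; bearing(P→M) − bearing(P→E) = 124.0° ✓; |PM| = 12.20 ✓; ∠(PM, MS) = 83.50° ✗; |MS| = 12.20 ✓.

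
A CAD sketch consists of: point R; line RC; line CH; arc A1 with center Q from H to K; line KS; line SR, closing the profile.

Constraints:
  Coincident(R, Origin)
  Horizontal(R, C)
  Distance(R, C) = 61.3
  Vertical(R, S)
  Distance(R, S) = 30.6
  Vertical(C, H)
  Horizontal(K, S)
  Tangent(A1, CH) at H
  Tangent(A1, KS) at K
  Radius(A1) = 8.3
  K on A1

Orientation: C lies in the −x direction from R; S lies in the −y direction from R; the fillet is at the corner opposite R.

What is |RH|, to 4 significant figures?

65.23

R is at the origin; RC is horizontal with |RC| = 61.3 and C on the −x side, so C = (-61.30, 0.000). R and S share the same x with |RS| = 30.6 and S on the −y side, so S = (0.000, -30.60). The virtual corner opposite R is at (-61.30, -30.60). The tangent condition forces QH to be normal to CH and since A1 is tangent to KS there, QK ⟂ KS, with radius 8.3, so the center Q sits 8.3 in from both sides at Q = (-53.00, -22.30). That places the tangent points at H = (-61.30, -22.30) on CH and K = (-53.00, -30.60) on KS. Then |RH| = |H − R| = 65.23.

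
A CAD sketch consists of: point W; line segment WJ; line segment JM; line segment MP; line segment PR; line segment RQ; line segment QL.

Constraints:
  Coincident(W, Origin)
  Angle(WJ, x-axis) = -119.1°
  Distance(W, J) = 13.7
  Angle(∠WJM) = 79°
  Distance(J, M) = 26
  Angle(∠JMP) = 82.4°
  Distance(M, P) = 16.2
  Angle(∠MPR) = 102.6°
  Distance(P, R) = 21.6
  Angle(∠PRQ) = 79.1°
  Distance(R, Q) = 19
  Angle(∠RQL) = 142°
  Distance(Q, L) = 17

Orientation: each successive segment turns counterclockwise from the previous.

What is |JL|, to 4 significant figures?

20.81

W is at the origin; WJ runs at -119.1° with length 13.7, so J = (-6.663, -11.97). ∠WJM = 79.0° gives JM at -18.10° from the x-axis; with |JM| = 26.0, M = (18.05, -20.05). ∠JMP = 82.4° gives MP at 79.50° from the x-axis; with |MP| = 16.2, P = (21.00, -4.120). ∠MPR = 102.6° gives PR at 156.9° from the x-axis; with |PR| = 21.6, R = (1.135, 4.355). ∠PRQ = 79.1° gives RQ at -102.2° from the x-axis; with |RQ| = 19.0, Q = (-2.880, -14.22). ∠RQL = 142.0° gives QL at -64.20° from the x-axis; with |QL| = 17.0, L = (4.518, -29.52). Then |JL| = |L − J| = 20.81.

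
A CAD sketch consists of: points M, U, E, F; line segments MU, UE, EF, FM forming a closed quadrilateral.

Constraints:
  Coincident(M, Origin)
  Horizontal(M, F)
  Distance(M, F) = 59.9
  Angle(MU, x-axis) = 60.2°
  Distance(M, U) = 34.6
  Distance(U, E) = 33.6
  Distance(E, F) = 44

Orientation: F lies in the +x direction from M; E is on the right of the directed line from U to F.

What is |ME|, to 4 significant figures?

16.43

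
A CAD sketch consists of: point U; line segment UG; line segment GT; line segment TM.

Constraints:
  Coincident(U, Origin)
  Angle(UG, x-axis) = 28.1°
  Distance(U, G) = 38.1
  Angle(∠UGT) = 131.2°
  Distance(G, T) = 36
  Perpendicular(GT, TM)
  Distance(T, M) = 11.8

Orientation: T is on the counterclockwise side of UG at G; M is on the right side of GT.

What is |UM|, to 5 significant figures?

73.282

∠UGT = 131.2°, so GT runs at 28.1° + (180° − 131.2°) = 76.900° from the x-axis; with |GT| = 36.0, T = G + 36.0·(cos 76.900°, sin 76.900°) = (41.768, 53.009). The perpendicularity gives TM at right angles to GT; with |TM| = 11.8 on the right of GT, M = T + 11.8·(0.97398, -0.22665) = (53.261, 50.334). Then |UM| = |M − U| = 73.282.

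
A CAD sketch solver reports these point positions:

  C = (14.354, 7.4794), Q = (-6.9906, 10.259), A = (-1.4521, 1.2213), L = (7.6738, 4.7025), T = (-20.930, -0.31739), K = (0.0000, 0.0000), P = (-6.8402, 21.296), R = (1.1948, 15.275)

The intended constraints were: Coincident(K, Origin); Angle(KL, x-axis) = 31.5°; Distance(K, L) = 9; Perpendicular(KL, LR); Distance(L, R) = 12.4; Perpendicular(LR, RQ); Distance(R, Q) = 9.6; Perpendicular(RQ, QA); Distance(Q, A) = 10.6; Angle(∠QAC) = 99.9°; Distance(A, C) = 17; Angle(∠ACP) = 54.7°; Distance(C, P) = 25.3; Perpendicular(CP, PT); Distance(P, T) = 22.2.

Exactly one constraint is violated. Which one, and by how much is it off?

Distance(P, T) = 22.2 — off by 3.60.

K = (0.00, 0.00) ✓; KL at 31.50° ✓; |KL| = 9.000 ✓; ∠(KL, LR) = 90.00° ✓; |LR| = 12.40 ✓; ∠(LR, RQ) = 90.00° ✓; |RQ| = 9.600 ✓; ∠(RQ, QA) = 90.00° ✓; |QA| = 10.60 ✓; ∠QAC = 99.90° ✓; |AC| = 17.00 ✓; ∠ACP = 54.70° ✓; |CP| = 25.30 ✓; ∠(CP, PT) = 90.00° ✓; |PT| = 25.80 ✗.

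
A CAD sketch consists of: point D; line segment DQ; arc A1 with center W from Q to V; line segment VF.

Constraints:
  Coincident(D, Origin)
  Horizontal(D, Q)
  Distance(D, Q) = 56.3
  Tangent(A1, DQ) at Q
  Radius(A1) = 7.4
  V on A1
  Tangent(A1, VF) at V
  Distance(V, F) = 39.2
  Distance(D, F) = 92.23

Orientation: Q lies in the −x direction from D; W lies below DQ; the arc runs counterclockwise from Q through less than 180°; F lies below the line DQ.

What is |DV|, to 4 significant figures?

62.33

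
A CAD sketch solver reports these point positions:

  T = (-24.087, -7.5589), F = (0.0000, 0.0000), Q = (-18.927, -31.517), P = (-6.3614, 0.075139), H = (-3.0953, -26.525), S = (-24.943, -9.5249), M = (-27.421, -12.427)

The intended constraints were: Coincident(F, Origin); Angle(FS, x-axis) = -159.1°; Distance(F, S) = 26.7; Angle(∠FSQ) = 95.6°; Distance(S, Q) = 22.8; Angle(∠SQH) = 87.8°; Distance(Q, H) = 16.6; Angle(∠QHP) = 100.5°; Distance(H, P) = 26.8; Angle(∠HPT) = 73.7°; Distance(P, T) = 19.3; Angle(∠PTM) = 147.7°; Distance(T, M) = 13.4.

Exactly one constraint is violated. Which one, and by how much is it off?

Distance(T, M) = 13.4 — off by 7.50.

F = (0.00, 0.00) ✓; FS at -159.1° ✓; |FS| = 26.70 ✓; ∠FSQ = 95.60° ✓; |SQ| = 22.80 ✓; ∠SQH = 87.80° ✓; |QH| = 16.60 ✓; ∠QHP = 100.5° ✓; |HP| = 26.80 ✓; ∠HPT = 73.70° ✓; |PT| = 19.30 ✓; ∠PTM = 147.7° ✓; |TM| = 5.900 ✗.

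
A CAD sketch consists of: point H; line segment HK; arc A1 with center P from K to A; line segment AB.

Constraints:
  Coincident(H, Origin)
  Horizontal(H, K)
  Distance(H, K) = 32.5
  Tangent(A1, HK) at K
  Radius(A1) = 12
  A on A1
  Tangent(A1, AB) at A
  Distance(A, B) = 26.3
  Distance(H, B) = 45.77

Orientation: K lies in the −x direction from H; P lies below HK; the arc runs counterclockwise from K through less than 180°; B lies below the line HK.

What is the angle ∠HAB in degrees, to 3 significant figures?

73.0°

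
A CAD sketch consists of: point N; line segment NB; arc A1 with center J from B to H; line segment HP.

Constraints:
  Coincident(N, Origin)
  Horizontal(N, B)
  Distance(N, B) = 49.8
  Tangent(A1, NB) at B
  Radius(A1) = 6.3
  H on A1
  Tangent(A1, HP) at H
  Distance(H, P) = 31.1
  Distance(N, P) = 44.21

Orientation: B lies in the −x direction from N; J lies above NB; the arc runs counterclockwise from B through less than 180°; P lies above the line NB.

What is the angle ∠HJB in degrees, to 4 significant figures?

64.67°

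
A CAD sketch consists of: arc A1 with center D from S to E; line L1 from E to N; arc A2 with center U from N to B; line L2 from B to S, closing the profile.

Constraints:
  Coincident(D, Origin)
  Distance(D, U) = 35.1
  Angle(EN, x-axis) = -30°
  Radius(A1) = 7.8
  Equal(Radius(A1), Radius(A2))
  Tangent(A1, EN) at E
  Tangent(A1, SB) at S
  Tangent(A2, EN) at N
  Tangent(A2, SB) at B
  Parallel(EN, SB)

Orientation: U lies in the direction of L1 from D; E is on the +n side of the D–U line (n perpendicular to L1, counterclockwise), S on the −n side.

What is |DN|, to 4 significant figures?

35.96

The slot axis is L1's direction at -30.0°, so u = (cos -30.0°, sin -30.0°) = (0.8660, -0.5000) and n = (−sin -30.0°, cos -30.0°) = (0.5000, 0.8660). D is at the origin and U lies 35.1 along u from D, so U = 35.1·u = (30.40, -17.55). Tangency of A1 to both parallel lines with radius 7.8 puts E and S at D ± 7.8·n: E = (3.900, 6.755), S = (-3.900, -6.755). Equal radii place N and B the same way about U: N = U + 7.8·n = (34.30, -10.80), B = U − 7.8·n = (26.50, -24.30). Then |DN| = |N − D| = 35.96.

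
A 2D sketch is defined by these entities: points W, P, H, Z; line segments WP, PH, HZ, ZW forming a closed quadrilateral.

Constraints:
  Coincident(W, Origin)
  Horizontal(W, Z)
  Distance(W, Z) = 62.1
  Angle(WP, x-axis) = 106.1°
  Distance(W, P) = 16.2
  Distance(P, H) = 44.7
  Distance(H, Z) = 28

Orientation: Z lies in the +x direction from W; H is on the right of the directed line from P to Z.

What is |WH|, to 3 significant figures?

35.2

W is at the origin; W and Z share the same y with |WZ| = 62.1 and Z in +x, so Z = (62.1, 0). WP runs at 106.1° with |WP| = 16.2, so P = (-4.49, 15.6). H is determined by |PH| = 44.7 and |HZ| = 28.0 together: it lies at the intersection of circle(P, 44.7) and circle(Z, 28.0). With |PZ| = 68.4, the foot of the radical line on PZ is 43.1 from P and the perpendicular offset is √(44.7² − 43.1²) = 12.0. Taking the right-of-PZ solution: H = (34.7, -5.88).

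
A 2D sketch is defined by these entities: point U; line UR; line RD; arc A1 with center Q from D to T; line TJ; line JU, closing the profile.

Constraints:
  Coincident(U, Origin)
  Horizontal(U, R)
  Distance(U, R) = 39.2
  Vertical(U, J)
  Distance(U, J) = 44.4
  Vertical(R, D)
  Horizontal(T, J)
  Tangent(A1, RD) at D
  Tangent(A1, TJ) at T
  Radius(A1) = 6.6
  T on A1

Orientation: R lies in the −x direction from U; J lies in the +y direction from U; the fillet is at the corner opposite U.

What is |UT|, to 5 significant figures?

55.083

U is at the origin; U and R share the same y with |UR| = 39.2 and R on the −x side, so R = (-39.200, 0.0000). U and J share the same x with |UJ| = 44.4 and J on the +y side, so J = (0.0000, 44.400). The virtual corner opposite U is at (-39.200, 44.400). Since A1 is tangent to RD there, QD ⟂ RD and A1 meets TJ tangentially, so QT is at right angles to TJ, with radius 6.6, so the center Q sits 6.6 in from both sides at Q = (-32.600, 37.800). That places the tangent points at D = (-39.200, 37.800) on RD and T = (-32.600, 44.400) on TJ. Then |UT| = |T − U| = 55.083.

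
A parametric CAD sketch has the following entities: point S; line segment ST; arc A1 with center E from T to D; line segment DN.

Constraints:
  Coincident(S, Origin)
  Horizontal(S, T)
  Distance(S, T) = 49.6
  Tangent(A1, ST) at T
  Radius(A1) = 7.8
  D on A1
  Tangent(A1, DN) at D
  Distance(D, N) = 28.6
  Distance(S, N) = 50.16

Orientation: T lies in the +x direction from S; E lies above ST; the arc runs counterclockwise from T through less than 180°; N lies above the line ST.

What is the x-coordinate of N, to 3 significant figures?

36.5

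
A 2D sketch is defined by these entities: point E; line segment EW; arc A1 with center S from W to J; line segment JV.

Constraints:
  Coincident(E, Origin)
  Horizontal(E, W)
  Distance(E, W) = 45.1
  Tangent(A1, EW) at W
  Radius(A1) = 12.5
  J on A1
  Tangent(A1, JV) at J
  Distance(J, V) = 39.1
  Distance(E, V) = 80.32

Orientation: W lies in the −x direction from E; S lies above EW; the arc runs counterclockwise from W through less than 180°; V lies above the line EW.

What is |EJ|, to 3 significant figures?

41.9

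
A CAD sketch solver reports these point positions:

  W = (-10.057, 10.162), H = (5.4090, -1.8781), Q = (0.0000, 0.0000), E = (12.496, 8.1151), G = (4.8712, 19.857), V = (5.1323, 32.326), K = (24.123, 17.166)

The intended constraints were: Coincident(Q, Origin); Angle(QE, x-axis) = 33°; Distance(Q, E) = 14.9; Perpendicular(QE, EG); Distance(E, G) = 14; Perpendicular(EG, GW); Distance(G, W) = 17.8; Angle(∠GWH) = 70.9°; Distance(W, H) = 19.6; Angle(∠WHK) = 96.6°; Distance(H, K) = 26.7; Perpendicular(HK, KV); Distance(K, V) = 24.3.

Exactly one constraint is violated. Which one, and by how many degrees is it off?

Perpendicular(HK, KV) — off by 5.90°.

Q = (0.00, 0.00) ✓; QE at 33.00° ✓; |QE| = 14.90 ✓; ∠(QE, EG) = 90.00° ✓; |EG| = 14.00 ✓; ∠(EG, GW) = 90.00° ✓; |GW| = 17.80 ✓; ∠GWH = 70.90° ✓; |WH| = 19.60 ✓; ∠WHK = 96.60° ✓; |HK| = 26.70 ✓; ∠(HK, KV) = 95.90° ✗; |KV| = 24.30 ✓.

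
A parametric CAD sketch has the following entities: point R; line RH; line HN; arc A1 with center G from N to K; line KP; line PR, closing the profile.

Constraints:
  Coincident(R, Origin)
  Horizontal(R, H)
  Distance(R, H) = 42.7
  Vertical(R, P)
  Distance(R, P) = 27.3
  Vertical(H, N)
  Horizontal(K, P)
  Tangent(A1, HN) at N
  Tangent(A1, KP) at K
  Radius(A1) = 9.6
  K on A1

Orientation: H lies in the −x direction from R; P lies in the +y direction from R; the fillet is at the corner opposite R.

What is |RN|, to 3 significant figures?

46.2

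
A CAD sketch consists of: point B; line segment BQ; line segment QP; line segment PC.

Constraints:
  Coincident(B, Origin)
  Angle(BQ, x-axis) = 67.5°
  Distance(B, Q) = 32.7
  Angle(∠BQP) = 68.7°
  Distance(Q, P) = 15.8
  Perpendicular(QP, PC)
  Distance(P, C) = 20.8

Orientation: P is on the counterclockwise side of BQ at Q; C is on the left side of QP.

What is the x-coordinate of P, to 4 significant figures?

-3.283

B is at the origin; BQ runs at 67.5° with length 32.7, so Q = 32.7·(cos 67.5°, sin 67.5°) = (12.51, 30.21). ∠BQP = 68.7°, so QP runs at 67.5° + (180° − 68.7°) = 178.8° from the x-axis; with |QP| = 15.8, P = Q + 15.8·(cos 178.8°, sin 178.8°) = (-3.283, 30.54). So P.x = -3.283.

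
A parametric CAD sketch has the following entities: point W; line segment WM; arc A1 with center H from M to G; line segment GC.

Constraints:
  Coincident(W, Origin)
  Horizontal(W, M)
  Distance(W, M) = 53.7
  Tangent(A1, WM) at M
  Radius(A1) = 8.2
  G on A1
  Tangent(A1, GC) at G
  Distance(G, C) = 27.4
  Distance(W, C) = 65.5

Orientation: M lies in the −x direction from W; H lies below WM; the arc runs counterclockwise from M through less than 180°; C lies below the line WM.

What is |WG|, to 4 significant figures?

62.47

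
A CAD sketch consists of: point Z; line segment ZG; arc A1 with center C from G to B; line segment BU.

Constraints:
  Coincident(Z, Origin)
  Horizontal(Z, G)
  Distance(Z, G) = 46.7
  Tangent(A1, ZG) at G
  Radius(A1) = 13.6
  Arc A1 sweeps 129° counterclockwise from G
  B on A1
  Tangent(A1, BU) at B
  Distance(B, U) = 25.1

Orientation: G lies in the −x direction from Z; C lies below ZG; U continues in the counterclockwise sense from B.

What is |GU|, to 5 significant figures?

41.992

On A1, G sits at bearing 90° from C; a 129° counterclockwise sweep puts B at bearing 219°, so B = C + 13.6·(cos 219°, sin 219°) = (-57.269, -22.159). A1 meets BU tangentially, so CB is at right angles to BU, so BU runs along (−sin 219°, cos 219°); with |BU| = 25.1, U = (-41.473, -41.665). Then |GU| = |U − G| = 41.992.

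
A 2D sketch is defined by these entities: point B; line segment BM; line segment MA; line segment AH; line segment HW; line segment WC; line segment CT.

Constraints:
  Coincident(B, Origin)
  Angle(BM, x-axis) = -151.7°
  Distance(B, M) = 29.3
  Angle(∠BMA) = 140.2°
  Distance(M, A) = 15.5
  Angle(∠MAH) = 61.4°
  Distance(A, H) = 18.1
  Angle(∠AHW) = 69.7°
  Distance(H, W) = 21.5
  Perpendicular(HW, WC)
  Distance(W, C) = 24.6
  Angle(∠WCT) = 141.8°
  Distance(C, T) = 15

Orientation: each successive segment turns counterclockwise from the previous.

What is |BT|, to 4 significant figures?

60.58

B is at the origin; BM runs at -151.7° with length 29.3, so M = (-25.80, -13.89). ∠BMA = 140.2° gives MA at -111.9° from the x-axis; with |MA| = 15.5, A = (-31.58, -28.27). ∠MAH = 61.4° gives AH at 6.700° from the x-axis; with |AH| = 18.1, H = (-13.60, -26.16). ∠AHW = 69.7° gives HW at 117.0° from the x-axis; with |HW| = 21.5, W = (-23.36, -7.004). HW is perpendicular to WC, so WC runs at -153.0°; with |WC| = 24.6, C = (-45.28, -18.17). ∠WCT = 141.8° gives CT at -114.8° from the x-axis; with |CT| = 15.0, T = (-51.57, -31.79). Then |BT| = |T − B| = 60.58.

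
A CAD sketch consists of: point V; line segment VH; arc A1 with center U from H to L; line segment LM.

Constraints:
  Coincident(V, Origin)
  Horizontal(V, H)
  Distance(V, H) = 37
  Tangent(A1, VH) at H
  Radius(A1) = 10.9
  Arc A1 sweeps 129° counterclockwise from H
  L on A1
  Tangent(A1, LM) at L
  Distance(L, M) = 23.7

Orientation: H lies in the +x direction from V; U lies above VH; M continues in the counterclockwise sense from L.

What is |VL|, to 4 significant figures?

48.82

Since A1 is tangent to VH there, UH ⟂ VH, so U = H + (0, 10.9) = (37.00, 10.90). On A1, H sits at bearing -90° from U; a 129° counterclockwise sweep puts L at bearing 39°, so L = U + 10.9·(cos 39°, sin 39°) = (45.47, 17.76). Then |VL| = |L − V| = 48.82.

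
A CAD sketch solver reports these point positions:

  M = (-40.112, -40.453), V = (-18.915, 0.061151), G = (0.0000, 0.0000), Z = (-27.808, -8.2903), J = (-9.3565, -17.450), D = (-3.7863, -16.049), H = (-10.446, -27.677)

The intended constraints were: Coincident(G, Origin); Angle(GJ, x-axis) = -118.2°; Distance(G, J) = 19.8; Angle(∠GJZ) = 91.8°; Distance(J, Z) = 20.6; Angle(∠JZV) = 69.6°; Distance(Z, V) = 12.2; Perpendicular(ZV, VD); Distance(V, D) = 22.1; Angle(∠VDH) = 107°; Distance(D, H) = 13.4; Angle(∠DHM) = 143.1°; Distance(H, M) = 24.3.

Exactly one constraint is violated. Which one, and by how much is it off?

Distance(H, M) = 24.3 — off by 8.00.

G = (0.00, 0.00) ✓; GJ at -118.2° ✓; |GJ| = 19.80 ✓; ∠GJZ = 91.80° ✓; |JZ| = 20.60 ✓; ∠JZV = 69.60° ✓; |ZV| = 12.20 ✓; ∠(ZV, VD) = 90.00° ✓; |VD| = 22.10 ✓; ∠VDH = 107.0° ✓; |DH| = 13.40 ✓; ∠DHM = 143.1° ✓; |HM| = 32.30 ✗.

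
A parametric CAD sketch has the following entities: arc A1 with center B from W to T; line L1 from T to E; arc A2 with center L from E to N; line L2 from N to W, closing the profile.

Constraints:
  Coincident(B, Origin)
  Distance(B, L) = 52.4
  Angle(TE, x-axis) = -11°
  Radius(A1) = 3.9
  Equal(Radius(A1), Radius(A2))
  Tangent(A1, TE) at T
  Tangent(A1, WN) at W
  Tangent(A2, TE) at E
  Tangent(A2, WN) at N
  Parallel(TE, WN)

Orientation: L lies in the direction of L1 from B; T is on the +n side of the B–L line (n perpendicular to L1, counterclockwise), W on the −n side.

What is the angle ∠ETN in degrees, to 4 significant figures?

8.467°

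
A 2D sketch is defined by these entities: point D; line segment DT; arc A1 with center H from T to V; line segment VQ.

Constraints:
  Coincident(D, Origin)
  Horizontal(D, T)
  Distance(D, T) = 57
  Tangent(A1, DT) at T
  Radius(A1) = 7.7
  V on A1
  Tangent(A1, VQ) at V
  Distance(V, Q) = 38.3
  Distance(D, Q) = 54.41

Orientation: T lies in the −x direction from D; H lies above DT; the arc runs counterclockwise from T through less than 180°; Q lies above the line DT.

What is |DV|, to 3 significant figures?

50.1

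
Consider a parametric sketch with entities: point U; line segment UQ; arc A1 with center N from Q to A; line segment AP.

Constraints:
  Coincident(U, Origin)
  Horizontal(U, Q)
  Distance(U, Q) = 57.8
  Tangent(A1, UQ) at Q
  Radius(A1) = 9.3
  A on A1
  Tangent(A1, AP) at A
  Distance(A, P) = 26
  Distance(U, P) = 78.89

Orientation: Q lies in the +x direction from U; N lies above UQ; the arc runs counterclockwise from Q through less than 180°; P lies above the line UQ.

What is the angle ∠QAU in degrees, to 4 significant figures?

33.39°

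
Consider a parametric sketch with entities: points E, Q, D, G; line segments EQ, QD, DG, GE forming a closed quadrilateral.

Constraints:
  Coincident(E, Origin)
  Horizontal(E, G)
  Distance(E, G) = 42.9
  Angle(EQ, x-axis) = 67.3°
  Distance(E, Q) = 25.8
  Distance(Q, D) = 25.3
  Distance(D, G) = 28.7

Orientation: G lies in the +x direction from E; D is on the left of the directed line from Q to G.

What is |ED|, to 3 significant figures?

44.5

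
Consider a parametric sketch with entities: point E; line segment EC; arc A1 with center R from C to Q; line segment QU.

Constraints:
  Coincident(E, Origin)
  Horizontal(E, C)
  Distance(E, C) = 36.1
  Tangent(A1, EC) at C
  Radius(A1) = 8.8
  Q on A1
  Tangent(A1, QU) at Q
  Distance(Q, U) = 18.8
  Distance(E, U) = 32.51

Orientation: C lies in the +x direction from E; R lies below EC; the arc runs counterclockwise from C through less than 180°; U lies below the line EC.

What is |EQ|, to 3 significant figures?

28.4

E is at the origin; E and C share the same y with |EC| = 36.1 and C on the +x side, so C = (36.1, 0.00). Tangency of A1 to EC means the radius RC is perpendicular to EC, so R = C + (0, -8.8) = (36.1, -8.80). Since RQ ⟂ QU (tangency), |RU| = √(8.8² + 18.8²) = 20.8 regardless of where Q sits on A1. So U lies on both circle(E, 32.51) and circle(R, 20.8); the below-EC intersection is U = (21.9, -24.0). Q is the foot of the tangent from U: Q = (27.7, -6.09).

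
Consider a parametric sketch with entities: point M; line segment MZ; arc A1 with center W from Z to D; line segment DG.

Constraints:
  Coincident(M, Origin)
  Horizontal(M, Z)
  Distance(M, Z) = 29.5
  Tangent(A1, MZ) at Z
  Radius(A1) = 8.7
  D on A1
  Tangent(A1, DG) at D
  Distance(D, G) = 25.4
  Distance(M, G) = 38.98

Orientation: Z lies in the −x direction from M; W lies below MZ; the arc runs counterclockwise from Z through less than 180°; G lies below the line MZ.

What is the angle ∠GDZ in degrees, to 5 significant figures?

114.77°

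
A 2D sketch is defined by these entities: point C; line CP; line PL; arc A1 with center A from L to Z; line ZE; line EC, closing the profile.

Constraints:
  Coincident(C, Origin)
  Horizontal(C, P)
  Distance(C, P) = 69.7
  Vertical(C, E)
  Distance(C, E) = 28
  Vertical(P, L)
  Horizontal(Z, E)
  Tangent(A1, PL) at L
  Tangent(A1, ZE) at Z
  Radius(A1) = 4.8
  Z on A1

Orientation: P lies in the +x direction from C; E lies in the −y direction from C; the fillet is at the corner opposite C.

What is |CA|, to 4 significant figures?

68.92

CE is vertical with |CE| = 28.0 and E on the −y side, so E = (0.000, -28.00). The virtual corner opposite C is at (69.70, -28.00). Since A1 is tangent to PL there, AL ⟂ PL and since A1 is tangent to ZE there, AZ ⟂ ZE, with radius 4.8, so the center A sits 4.8 in from both sides at A = (64.90, -23.20). Then |CA| = |A − C| = 68.92.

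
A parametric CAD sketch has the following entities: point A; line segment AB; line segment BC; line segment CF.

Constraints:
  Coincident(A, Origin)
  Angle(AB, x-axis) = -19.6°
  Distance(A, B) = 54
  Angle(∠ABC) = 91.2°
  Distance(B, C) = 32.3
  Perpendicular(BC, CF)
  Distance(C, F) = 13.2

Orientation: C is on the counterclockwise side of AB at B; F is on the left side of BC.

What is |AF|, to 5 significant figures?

52.738

A is at the origin; AB runs at -19.6° with length 54.0, so B = 54.0·(cos -19.6°, sin -19.6°) = (50.871, -18.114). ∠ABC = 91.2°, so BC runs at -19.6° + (180° − 91.2°) = 69.200° from the x-axis; with |BC| = 32.3, C = B + 32.3·(cos 69.200°, sin 69.200°) = (62.341, 12.080). The perpendicularity gives CF at right angles to BC; with |CF| = 13.2 on the left of BC, F = C + 13.2·(-0.93483, 0.35511) = (50.001, 16.768). Then |AF| = |F − A| = 52.738.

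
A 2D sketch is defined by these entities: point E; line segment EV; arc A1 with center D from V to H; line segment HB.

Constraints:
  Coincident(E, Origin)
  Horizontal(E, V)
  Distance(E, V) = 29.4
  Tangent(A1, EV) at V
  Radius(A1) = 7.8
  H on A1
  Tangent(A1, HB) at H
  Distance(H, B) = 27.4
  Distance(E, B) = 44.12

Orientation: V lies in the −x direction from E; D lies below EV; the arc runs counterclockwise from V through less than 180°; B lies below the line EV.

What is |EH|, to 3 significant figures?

38.1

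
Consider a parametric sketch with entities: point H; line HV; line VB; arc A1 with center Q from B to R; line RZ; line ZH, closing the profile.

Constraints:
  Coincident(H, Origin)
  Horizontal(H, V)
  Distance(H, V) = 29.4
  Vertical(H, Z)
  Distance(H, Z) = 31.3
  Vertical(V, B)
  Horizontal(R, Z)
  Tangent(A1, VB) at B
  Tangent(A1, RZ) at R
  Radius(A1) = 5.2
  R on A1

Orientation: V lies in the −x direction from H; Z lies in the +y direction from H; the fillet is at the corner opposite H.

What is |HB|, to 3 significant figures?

39.3

The virtual corner opposite H is at (-29.4, 31.3). A1 meets VB tangentially, so QB is at right angles to VB and A1 meets RZ tangentially, so QR is at right angles to RZ, with radius 5.2, so the center Q sits 5.2 in from both sides at Q = (-24.2, 26.1). That places the tangent points at B = (-29.4, 26.1) on VB and R = (-24.2, 31.3) on RZ. Then |HB| = |B − H| = 39.3.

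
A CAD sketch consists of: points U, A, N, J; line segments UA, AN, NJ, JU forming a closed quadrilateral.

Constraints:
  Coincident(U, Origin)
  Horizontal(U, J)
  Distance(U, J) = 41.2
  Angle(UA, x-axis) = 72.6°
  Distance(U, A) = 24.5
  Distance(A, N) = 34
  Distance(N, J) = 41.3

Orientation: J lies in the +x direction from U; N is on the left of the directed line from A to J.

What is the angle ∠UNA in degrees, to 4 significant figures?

17.17°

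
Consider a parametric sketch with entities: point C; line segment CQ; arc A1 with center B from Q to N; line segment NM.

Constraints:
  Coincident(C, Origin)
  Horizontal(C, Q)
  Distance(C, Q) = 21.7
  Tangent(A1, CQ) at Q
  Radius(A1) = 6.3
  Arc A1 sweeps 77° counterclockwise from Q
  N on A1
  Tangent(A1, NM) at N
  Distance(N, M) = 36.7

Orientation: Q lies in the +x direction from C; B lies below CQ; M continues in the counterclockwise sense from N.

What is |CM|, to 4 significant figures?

41.29

C is at the origin; CQ is horizontal with |CQ| = 21.7 and Q on the +x side, so Q = (21.70, 0.000). Since A1 is tangent to CQ there, BQ ⟂ CQ, so B = Q + (0, -6.3) = (21.70, -6.300). On A1, Q sits at bearing 90° from B; a 77° counterclockwise sweep puts N at bearing 167°, so N = B + 6.3·(cos 167°, sin 167°) = (15.56, -4.883). The tangent condition forces BN to be normal to NM, so NM runs along (−sin 167°, cos 167°); with |NM| = 36.7, M = (7.306, -40.64). Then |CM| = |M − C| = 41.29.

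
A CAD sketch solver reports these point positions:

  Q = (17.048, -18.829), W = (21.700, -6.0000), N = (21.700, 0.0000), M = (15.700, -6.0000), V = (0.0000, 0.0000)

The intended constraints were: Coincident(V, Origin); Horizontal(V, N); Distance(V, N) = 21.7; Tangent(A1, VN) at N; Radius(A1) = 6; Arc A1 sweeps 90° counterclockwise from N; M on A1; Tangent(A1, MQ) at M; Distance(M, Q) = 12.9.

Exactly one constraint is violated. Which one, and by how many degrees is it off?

Tangent(A1, MQ) at M — off by 6.00°.

V = (0.00, 0.00) ✓; V.y = 0.00, N.y = 0.00 ✓; |VN| = 21.70 ✓; ∠(WN, NV) = 90.00° ✓; |WN| = 6.000 ✓; bearing(W→M) − bearing(W→N) = 90.00° ✓; |WM| = 6.000 ✓; ∠(WM, MQ) = 84.00° ✗; |MQ| = 12.90 ✓.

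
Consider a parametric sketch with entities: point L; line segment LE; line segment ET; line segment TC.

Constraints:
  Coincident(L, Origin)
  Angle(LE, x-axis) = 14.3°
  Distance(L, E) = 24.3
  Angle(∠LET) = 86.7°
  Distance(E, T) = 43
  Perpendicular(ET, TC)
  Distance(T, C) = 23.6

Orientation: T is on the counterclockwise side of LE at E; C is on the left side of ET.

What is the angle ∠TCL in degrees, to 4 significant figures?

90.91°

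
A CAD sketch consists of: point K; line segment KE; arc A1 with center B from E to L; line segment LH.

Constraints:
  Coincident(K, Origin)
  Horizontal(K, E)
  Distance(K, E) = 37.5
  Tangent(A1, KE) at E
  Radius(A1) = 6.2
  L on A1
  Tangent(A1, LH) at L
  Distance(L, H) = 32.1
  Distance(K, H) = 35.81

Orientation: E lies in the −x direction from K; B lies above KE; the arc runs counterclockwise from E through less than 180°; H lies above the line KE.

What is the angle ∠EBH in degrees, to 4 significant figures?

140.9°

Checks: K.y = 0.00, E.y = 0.00 ✓; |BL| = 6.200 ✓; ∠(BL, LH) = 90.00° ✓; |LH| = 32.10 ✓; |KH| = 35.81 ✓.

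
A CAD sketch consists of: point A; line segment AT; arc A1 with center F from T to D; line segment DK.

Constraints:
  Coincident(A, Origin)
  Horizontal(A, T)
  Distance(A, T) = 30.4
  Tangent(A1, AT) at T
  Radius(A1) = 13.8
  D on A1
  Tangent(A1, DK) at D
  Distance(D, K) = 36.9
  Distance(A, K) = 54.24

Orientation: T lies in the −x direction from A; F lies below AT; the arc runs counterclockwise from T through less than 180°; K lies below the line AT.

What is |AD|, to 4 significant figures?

46.87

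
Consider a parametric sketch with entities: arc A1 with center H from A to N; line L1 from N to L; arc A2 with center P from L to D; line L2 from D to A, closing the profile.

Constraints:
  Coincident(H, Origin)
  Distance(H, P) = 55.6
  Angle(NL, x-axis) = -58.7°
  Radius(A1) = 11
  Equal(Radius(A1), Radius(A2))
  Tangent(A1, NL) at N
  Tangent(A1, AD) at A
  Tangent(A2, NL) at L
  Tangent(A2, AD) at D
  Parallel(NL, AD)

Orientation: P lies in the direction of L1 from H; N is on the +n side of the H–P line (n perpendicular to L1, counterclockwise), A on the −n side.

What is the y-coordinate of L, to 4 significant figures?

-41.79

The slot axis is L1's direction at -58.7°, so u = (cos -58.7°, sin -58.7°) = (0.5195, -0.8545) and n = (−sin -58.7°, cos -58.7°) = (0.8545, 0.5195). H is at the origin and P lies 55.6 along u from H, so P = 55.6·u = (28.89, -47.51). Tangency of A1 to both parallel lines with radius 11.0 puts N and A at H ± 11.0·n: N = (9.399, 5.715), A = (-9.399, -5.715). Equal radii place L and D the same way about P: L = P + 11.0·n = (38.28, -41.79), D = P − 11.0·n = (19.49, -53.22). So L.y = -41.79.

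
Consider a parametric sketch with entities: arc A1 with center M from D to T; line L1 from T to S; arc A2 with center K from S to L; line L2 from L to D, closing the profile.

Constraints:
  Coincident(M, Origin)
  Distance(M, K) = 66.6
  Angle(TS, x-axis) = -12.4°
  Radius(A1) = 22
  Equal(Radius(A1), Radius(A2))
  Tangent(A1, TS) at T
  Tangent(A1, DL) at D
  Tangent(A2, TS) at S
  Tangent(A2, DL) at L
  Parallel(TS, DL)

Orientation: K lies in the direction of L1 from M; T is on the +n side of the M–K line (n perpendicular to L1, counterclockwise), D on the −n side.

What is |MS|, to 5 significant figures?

70.140

The slot axis is L1's direction at -12.4°, so u = (cos -12.4°, sin -12.4°) = (0.97667, -0.21474) and n = (−sin -12.4°, cos -12.4°) = (0.21474, 0.97667). M is at the origin and K lies 66.6 along u from M, so K = 66.6·u = (65.046, -14.301). Tangency of A1 to both parallel lines with radius 22.0 puts T and D at M ± 22.0·n: T = (4.7242, 21.487), D = (-4.7242, -21.487). Equal radii place S and L the same way about K: S = K + 22.0·n = (69.771, 7.1854), L = K − 22.0·n = (60.322, -35.788). Then |MS| = |S − M| = 70.140.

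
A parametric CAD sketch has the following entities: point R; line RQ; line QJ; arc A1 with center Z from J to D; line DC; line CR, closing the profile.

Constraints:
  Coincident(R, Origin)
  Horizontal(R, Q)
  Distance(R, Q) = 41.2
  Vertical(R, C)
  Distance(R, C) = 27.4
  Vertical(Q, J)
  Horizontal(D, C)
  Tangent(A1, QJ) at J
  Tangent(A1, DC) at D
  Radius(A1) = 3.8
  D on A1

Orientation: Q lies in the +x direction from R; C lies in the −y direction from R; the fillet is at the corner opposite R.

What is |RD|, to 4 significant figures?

46.36

R is at the origin; R and Q share the same y with |RQ| = 41.2 and Q on the +x side, so Q = (41.20, 0.000). R and C share the same x with |RC| = 27.4 and C on the −y side, so C = (0.000, -27.40). The virtual corner opposite R is at (41.20, -27.40). A1 meets QJ tangentially, so ZJ is at right angles to QJ and A1 meets DC tangentially, so ZD is at right angles to DC, with radius 3.8, so the center Z sits 3.8 in from both sides at Z = (37.40, -23.60). That places the tangent points at J = (41.20, -23.60) on QJ and D = (37.40, -27.40) on DC. Then |RD| = |D − R| = 46.36.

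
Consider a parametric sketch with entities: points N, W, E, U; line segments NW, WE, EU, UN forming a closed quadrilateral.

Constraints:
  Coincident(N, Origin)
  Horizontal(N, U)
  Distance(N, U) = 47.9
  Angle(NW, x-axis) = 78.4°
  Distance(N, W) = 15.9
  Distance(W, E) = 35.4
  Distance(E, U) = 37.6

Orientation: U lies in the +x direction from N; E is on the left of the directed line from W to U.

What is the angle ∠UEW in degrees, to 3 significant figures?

80.8°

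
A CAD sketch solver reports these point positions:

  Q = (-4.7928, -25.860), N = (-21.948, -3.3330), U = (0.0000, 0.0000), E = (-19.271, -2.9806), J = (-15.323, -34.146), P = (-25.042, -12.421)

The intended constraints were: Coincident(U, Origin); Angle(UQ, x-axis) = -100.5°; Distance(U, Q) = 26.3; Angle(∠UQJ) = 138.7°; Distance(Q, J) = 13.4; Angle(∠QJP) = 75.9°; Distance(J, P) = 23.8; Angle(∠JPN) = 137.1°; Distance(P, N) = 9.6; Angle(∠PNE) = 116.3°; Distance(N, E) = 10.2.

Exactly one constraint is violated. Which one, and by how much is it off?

Distance(N, E) = 10.2 — off by 7.50.

U = (0.00, 0.00) ✓; UQ at -100.5° ✓; |UQ| = 26.30 ✓; ∠UQJ = 138.7° ✓; |QJ| = 13.40 ✓; ∠QJP = 75.90° ✓; |JP| = 23.80 ✓; ∠JPN = 137.1° ✓; |PN| = 9.600 ✓; ∠PNE = 116.3° ✓; |NE| = 2.700 ✗.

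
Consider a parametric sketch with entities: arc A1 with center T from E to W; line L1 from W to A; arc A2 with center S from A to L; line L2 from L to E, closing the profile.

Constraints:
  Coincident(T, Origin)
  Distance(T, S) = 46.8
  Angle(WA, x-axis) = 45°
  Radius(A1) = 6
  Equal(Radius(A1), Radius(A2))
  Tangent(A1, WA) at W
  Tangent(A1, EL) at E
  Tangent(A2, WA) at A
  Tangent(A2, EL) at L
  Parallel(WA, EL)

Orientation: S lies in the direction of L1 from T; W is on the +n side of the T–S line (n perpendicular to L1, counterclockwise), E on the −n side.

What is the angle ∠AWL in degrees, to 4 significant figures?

14.38°

The slot axis is L1's direction at 45.0°, so u = (cos 45.0°, sin 45.0°) = (0.7071, 0.7071) and n = (−sin 45.0°, cos 45.0°) = (-0.7071, 0.7071). T is at the origin and S lies 46.8 along u from T, so S = 46.8·u = (33.09, 33.09). Tangency of A1 to both parallel lines with radius 6.0 puts W and E at T ± 6.0·n: W = (-4.243, 4.243), E = (4.243, -4.243). Equal radii place A and L the same way about S: A = S + 6.0·n = (28.85, 37.34), L = S − 6.0·n = (37.34, 28.85). Then cos ∠AWL = WA·WL / (|WA||WL|), giving 14.38°.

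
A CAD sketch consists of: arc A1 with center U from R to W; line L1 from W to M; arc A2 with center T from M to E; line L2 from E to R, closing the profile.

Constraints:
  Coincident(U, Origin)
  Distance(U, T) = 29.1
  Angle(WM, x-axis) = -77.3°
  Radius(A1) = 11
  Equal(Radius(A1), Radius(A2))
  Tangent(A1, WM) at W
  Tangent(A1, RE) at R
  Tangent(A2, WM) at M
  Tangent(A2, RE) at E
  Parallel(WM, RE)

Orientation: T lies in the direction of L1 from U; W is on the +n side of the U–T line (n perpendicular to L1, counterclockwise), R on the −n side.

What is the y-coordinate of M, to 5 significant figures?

-25.970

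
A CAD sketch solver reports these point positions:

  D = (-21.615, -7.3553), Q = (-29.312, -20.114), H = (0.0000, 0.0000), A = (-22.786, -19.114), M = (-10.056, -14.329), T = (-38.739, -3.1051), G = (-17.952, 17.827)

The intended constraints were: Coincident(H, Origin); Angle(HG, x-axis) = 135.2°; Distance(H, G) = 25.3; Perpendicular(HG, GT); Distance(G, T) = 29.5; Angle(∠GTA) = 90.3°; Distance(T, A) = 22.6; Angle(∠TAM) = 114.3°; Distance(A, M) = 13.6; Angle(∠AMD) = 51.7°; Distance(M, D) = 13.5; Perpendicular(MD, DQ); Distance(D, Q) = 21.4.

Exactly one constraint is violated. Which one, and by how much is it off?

Distance(D, Q) = 21.4 — off by 6.50.

H = (0.00, 0.00) ✓; HG at 135.2° ✓; |HG| = 25.30 ✓; ∠(HG, GT) = 90.00° ✓; |GT| = 29.50 ✓; ∠GTA = 90.30° ✓; |TA| = 22.60 ✓; ∠TAM = 114.3° ✓; |AM| = 13.60 ✓; ∠AMD = 51.70° ✓; |MD| = 13.50 ✓; ∠(MD, DQ) = 90.00° ✓; |DQ| = 14.90 ✗.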